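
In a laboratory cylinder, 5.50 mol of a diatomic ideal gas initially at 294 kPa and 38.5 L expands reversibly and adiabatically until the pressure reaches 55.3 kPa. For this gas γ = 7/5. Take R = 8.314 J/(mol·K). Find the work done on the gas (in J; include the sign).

-10700 J

T₁ = P₁V₁/(nR) = 294×38.5/(5.50×8.314) = 248 K.
Adiabatic: T₂/T₁ = (P₂/P₁)^((γ−1)/γ) ⇒ T₂ = 248×(0.188)^0.286 = 154 K; V₂ = 127 L.
ΔU = nCvΔT = 5.50×20.8×(154−248) = -10700 J.
Q = 0 for an adiabatic process, so W = −ΔU = 10700 J.
Work done on the gas = −W_by = -10700 J.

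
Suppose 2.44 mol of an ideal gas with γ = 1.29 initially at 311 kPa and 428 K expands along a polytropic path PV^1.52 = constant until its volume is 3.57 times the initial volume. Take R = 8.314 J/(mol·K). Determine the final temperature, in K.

221 K

V₁ = nRT₁/P₁ = 2.44×8.314×428/311 = 27.9 L.
Polytropic n=1.52: T₂ = T₁(V₁/V₂)^(n−1) = 428×(0.280)^0.52 = 221 K; P₂ = P₁(V₁/V₂)^n = 44.9 kPa.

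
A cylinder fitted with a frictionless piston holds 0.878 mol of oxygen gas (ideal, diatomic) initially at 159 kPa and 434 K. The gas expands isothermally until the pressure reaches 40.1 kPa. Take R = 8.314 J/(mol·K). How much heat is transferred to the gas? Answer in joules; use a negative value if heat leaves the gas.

V₁ = nRT₁/P₁ = 0.878×8.314×434/159 = 19.9 L.
Isothermal: T stays 434 K; PV = const ⇒ V₂ = 79.0 L, P₂ = 40.1 kPa.
ΔU = 0 (ideal gas, T constant).
W = nRT ln(V₂/V₁) = 0.878×8.314×434×ln(3.97) = 4360 J.
Q = ΔU + W = 4360 J.

4360 J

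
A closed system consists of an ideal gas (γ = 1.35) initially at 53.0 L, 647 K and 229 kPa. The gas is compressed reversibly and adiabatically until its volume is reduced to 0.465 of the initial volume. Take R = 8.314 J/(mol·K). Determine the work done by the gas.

n = P₁V₁/(RT₁) = 229×53.0/(8.314×647) = 2.26 mol.
Adiabatic: TV^(γ−1) = const ⇒ T₂ = 647×(2.15)^0.350 = 846 K; PV^γ = const ⇒ P₂ = 644 kPa.
ΔU = nCvΔT = 2.26×23.8×(846−647) = 10700 J.
Q = 0 for an adiabatic process, so W = −ΔU = -10700 J.

-10700 J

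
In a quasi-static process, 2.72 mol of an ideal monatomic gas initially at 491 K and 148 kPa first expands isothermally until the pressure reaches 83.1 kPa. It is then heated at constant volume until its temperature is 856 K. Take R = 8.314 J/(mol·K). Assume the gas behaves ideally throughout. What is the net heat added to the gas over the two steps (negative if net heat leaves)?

18800 J

V₁ = nRT₁/P₁ = 2.72×8.314×491/148 = 75.0 L.
Step 1 — Isothermal: T stays 491 K; PV = const ⇒ V₂ = 134 L, P₂ = 83.1 kPa.
ΔU = 0 (ideal gas, T constant).
W = nRT ln(V₂/V₁) = 2.72×8.314×491×ln(1.78) = 6410 J.
Q = ΔU + W = 6410 J.
State after step 1: P = 83.1 kPa, V = 134 L, T = 491 K.
Step 2 — Isochoric: V stays 134 L; P/T = const ⇒ T₂ = 856 K, P₂ = 145 kPa.
W = 0 (no volume change).
ΔU = nCvΔT = 2.72×12.5×(856−491) = 12400 J.
Q = ΔU = 12400 J.
Net over both steps: W = 6410 J, Q = 18800 J, ΔU = 12400 J.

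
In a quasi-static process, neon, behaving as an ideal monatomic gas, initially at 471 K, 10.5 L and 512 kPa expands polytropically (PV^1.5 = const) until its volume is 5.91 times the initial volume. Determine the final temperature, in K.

194 K

Polytropic n=1.5: T₂ = T₁(V₁/V₂)^(n−1) = 471×(0.169)^0.50 = 194 K; P₂ = P₁(V₁/V₂)^n = 35.6 kPa.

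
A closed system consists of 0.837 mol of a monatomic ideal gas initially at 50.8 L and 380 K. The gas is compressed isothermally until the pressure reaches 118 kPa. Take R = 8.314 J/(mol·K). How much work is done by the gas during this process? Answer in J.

P₁ = nRT₁/V₁ = 0.837×8.314×380/50.8 = 52.1 kPa.
Isothermal: T stays 380 K; PV = const ⇒ V₂ = 22.4 L, P₂ = 118 kPa.
W = nRT ln(V₂/V₁) = 0.837×8.314×380×ln(0.441) = -2160 J.

-2160 J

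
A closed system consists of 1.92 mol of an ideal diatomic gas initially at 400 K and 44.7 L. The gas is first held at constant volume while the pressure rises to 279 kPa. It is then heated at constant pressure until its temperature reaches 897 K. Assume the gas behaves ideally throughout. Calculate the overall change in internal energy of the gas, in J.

P₁ = nRT₁/V₁ = 1.92×8.314×400/44.7 = 143 kPa.
Step 1 — Isochoric: V stays 44.7 L; P/T = const ⇒ T₂ = 781 K, P₂ = 279 kPa.
W = 0 (no volume change).
ΔU = nCvΔT = 1.92×20.8×(781−400) = 15200 J.
Q = ΔU = 15200 J.
State after step 1: P = 279 kPa, V = 44.7 L, T = 781 K.
Step 2 — Isobaric: P stays 279 kPa; V/T = const ⇒ T₂ = 897 K, V₂ = 51.3 L.
W = PΔV = 279×(51.3−44.7) kPa·L = 1850 J.
ΔU = nCvΔT = 1.92×20.8×(897−781) = 4620 J.
Q = ΔU + W = nCpΔT = 6470 J.
Net over both steps: W = 1850 J, Q = 21700 J, ΔU = 19800 J.

19800 J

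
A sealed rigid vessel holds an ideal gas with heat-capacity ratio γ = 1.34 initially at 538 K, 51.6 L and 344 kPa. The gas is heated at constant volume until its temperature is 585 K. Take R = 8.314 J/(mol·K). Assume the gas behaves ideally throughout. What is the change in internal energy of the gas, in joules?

n = P₁V₁/(RT₁) = 344×51.6/(8.314×538) = 3.97 mol.
Isochoric: V stays 51.6 L; P/T = const ⇒ T₂ = 585 K, P₂ = 374 kPa.
For an ideal gas ΔU = nCvΔT with Cv = R/(γ−1) = 24.5 J/(mol·K).
ΔU = 3.97×24.5×(585−538) = 4560 J.

4560 J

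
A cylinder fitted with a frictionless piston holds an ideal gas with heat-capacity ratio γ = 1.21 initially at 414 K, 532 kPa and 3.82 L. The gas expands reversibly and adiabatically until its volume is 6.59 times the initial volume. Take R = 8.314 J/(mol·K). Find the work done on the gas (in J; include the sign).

n = P₁V₁/(RT₁) = 532×3.82/(8.314×414) = 0.590 mol.
Adiabatic: TV^(γ−1) = const ⇒ T₂ = 414×(0.152)^0.210 = 279 K; PV^γ = const ⇒ P₂ = 54.3 kPa.
ΔU = nCvΔT = 0.590×39.6×(279−414) = -3160 J.
Q = 0 for an adiabatic process, so W = −ΔU = 3160 J.
Work done on the gas = −W_by = -3160 J.

-3160 J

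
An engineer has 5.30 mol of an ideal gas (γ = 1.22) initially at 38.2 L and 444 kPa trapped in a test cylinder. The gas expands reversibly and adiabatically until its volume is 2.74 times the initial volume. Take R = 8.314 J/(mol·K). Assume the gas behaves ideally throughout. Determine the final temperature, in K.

T₁ = P₁V₁/(nR) = 444×38.2/(5.30×8.314) = 385 K.
Adiabatic: TV^(γ−1) = const ⇒ T₂ = 385×(0.365)^0.220 = 308 K; PV^γ = const ⇒ P₂ = 130 kPa.

308 K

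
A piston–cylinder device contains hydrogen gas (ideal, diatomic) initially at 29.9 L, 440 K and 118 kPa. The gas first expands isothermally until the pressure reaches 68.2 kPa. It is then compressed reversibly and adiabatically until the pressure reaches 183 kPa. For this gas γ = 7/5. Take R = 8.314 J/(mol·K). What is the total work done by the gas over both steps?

-939 J

n = P₁V₁/(RT₁) = 118×29.9/(8.314×440) = 0.964 mol.
Step 1 — Isothermal: T stays 440 K; PV = const ⇒ V₂ = 51.7 L, P₂ = 68.2 kPa.
ΔU = 0 (ideal gas, T constant).
W = nRT ln(V₂/V₁) = 0.964×8.314×440×ln(1.73) = 1930 J.
Q = ΔU + W = 1930 J.
State after step 1: P = 68.2 kPa, V = 51.7 L, T = 440 K.
Step 2 — Adiabatic: T₂/T₁ = (P₂/P₁)^((γ−1)/γ) ⇒ T₂ = 440×(2.68)^0.286 = 583 K; V₂ = 25.6 L.
ΔU = nCvΔT = 0.964×20.8×(583−440) = 2870 J.
Q = 0 for an adiabatic process, so W = −ΔU = -2870 J.
Net over both steps: W = -939 J, Q = 1930 J, ΔU = 2870 J.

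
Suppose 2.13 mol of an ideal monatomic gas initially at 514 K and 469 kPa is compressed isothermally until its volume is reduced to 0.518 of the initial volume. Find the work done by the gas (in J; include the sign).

-5990 J

V₁ = nRT₁/P₁ = 2.13×8.314×514/469 = 19.4 L.
Isothermal: T stays 514 K; PV = const ⇒ V₂ = 10.1 L, P₂ = 905 kPa.
W = nRT ln(V₂/V₁) = 2.13×8.314×514×ln(0.518) = -5990 J.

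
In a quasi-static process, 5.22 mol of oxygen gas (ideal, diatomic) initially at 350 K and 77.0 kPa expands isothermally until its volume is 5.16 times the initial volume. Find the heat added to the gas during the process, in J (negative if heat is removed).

V₁ = nRT₁/P₁ = 5.22×8.314×350/77.0 = 197 L.
Isothermal: T stays 350 K; PV = const ⇒ V₂ = 1020 L, P₂ = 14.9 kPa.
ΔU = 0 (ideal gas, T constant).
W = nRT ln(V₂/V₁) = 5.22×8.314×350×ln(5.16) = 24900 J.
Q = ΔU + W = 24900 J.

24900 J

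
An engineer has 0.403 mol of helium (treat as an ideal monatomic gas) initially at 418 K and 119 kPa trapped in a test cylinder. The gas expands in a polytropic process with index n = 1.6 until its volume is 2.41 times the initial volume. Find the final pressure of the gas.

29.1 kPa

V₁ = nRT₁/P₁ = 0.403×8.314×418/119 = 11.8 L.
Polytropic n=1.6: T₂ = T₁(V₁/V₂)^(n−1) = 418×(0.415)^0.60 = 247 K; P₂ = P₁(V₁/V₂)^n = 29.1 kPa.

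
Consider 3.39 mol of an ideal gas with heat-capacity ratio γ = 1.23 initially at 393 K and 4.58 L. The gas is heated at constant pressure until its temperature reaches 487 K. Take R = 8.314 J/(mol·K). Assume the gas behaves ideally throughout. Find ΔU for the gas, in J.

11500 J

P₁ = nRT₁/V₁ = 3.39×8.314×393/4.58 = 2420 kPa.
Isobaric: P stays 2420 kPa; V/T = const ⇒ T₂ = 487 K, V₂ = 5.68 L.
For an ideal gas ΔU = nCvΔT with Cv = R/(γ−1) = 36.1 J/(mol·K).
ΔU = 3.39×36.1×(487−393) = 11500 J.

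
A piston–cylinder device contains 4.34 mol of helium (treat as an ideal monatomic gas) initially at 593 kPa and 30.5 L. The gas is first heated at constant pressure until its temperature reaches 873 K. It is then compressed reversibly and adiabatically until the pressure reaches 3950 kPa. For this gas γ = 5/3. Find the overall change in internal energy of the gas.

T₁ = P₁V₁/(nR) = 593×30.5/(4.34×8.314) = 501 K.
Step 1 — Isobaric: P stays 593 kPa; V/T = const ⇒ T₂ = 873 K, V₂ = 53.1 L.
W = PΔV = 593×(53.1−30.5) kPa·L = 13400 J.
ΔU = nCvΔT = 4.34×12.5×(873−501) = 20100 J.
Q = ΔU + W = nCpΔT = 33500 J.
State after step 1: P = 593 kPa, V = 53.1 L, T = 873 K.
Step 2 — Adiabatic: T₂/T₁ = (P₂/P₁)^((γ−1)/γ) ⇒ T₂ = 873×(6.66)^0.400 = 1860 K; V₂ = 17.0 L.
ΔU = nCvΔT = 4.34×12.5×(1860−873) = 53600 J.
Q = 0 for an adiabatic process, so W = −ΔU = -53600 J.
Net over both steps: W = -40200 J, Q = 33500 J, ΔU = 73800 J.

73800 J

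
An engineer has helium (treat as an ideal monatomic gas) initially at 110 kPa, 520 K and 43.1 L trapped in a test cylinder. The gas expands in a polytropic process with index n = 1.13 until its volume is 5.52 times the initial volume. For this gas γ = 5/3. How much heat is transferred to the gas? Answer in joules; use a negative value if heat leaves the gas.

n = P₁V₁/(RT₁) = 110×43.1/(8.314×520) = 1.10 mol.
Polytropic n=1.13: T₂ = T₁(V₁/V₂)^(n−1) = 520×(0.181)^0.13 = 416 K; P₂ = P₁(V₁/V₂)^n = 16.0 kPa.
W = (P₁V₁−P₂V₂)/(n−1) = (110×43.1−16.0×238)/0.13 = 7260 J.
ΔU = nCvΔT = 1.10×12.5×(416−520) = -1420 J.
Q = ΔU + W = 5850 J.

5850 J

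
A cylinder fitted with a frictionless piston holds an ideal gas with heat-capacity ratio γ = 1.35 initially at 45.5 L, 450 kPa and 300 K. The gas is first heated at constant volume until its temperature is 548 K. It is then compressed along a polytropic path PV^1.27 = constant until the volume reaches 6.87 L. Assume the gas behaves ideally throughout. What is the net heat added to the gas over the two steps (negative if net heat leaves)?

n = P₁V₁/(RT₁) = 450×45.5/(8.314×300) = 8.21 mol.
Step 1 — Isochoric: V stays 45.5 L; P/T = const ⇒ T₂ = 548 K, P₂ = 822 kPa.
W = 0 (no volume change).
ΔU = nCvΔT = 8.21×23.8×(548−300) = 48400 J.
Q = ΔU = 48400 J.
State after step 1: P = 822 kPa, V = 45.5 L, T = 548 K.
Step 2 — Polytropic n=1.27: T₂ = T₁(V₁/V₂)^(n−1) = 548×(6.62)^0.27 = 913 K; P₂ = P₁(V₁/V₂)^n = 9070 kPa.
W = (P₁V₁−P₂V₂)/(n−1) = (822×45.5−9070×6.87)/0.27 = -92300 J.
ΔU = nCvΔT = 8.21×23.8×(913−548) = 71200 J.
Q = ΔU + W = -21100 J.
Net over both steps: W = -92300 J, Q = 27300 J, ΔU = 120000 J.

27300 J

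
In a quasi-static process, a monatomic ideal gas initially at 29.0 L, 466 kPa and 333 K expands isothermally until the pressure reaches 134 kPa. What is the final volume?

Isothermal: T stays 333 K; PV = const ⇒ V₂ = 101 L, P₂ = 134 kPa.

101 L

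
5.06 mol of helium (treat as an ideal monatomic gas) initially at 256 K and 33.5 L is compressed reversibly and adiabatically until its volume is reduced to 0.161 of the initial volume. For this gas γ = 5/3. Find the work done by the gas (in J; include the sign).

-38400 J

P₁ = nRT₁/V₁ = 5.06×8.314×256/33.5 = 321 kPa.
Adiabatic: TV^(γ−1) = const ⇒ T₂ = 256×(6.21)^0.667 = 865 K; PV^γ = const ⇒ P₂ = 6750 kPa.
ΔU = nCvΔT = 5.06×12.5×(865−256) = 38400 J.
Q = 0 for an adiabatic process, so W = −ΔU = -38400 J.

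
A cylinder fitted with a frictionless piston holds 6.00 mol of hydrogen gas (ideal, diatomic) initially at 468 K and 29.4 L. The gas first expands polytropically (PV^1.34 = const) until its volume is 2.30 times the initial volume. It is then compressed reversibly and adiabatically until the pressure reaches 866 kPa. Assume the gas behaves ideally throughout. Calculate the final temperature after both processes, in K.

P₁ = nRT₁/V₁ = 6.00×8.314×468/29.4 = 794 kPa.
Step 1 — Polytropic n=1.34: T₂ = T₁(V₁/V₂)^(n−1) = 468×(0.435)^0.34 = 353 K; P₂ = P₁(V₁/V₂)^n = 260 kPa.
W = (P₁V₁−P₂V₂)/(n−1) = (794×29.4−260×67.6)/0.34 = 16900 J.
ΔU = nCvΔT = 6.00×20.8×(353−468) = -14400 J.
Q = ΔU + W = 2540 J.
State after step 1: P = 260 kPa, V = 67.6 L, T = 353 K.
Step 2 — Adiabatic: T₂/T₁ = (P₂/P₁)^((γ−1)/γ) ⇒ T₂ = 353×(3.33)^0.286 = 497 K; V₂ = 28.6 L.
ΔU = nCvΔT = 6.00×20.8×(497−353) = 18000 J.
Q = 0 for an adiabatic process, so W = −ΔU = -18000 J.
Net over both steps: W = -1100 J, Q = 2540 J, ΔU = 3640 J.

497 K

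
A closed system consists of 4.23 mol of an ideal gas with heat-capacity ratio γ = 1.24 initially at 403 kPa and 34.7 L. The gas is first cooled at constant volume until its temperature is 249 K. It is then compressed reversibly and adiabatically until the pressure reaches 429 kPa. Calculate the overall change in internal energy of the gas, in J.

T₁ = P₁V₁/(nR) = 403×34.7/(4.23×8.314) = 398 K.
Step 1 — Isochoric: V stays 34.7 L; P/T = const ⇒ T₂ = 249 K, P₂ = 252 kPa.
W = 0 (no volume change).
ΔU = nCvΔT = 4.23×34.6×(249−398) = -21800 J.
Q = ΔU = -21800 J.
State after step 1: P = 252 kPa, V = 34.7 L, T = 249 K.
Step 2 — Adiabatic: T₂/T₁ = (P₂/P₁)^((γ−1)/γ) ⇒ T₂ = 249×(1.70)^0.194 = 276 K; V₂ = 22.6 L.
ΔU = nCvΔT = 4.23×34.6×(276−249) = 3950 J.
Q = 0 for an adiabatic process, so W = −ΔU = -3950 J.
Net over both steps: W = -3950 J, Q = -21800 J, ΔU = -17800 J.

-17800 J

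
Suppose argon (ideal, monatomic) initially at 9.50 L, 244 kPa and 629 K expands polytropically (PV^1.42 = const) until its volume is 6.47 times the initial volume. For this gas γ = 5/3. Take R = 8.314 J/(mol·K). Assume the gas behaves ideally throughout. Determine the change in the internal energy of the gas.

-1890 J

n = P₁V₁/(RT₁) = 244×9.50/(8.314×629) = 0.443 mol.
Polytropic n=1.42: T₂ = T₁(V₁/V₂)^(n−1) = 629×(0.155)^0.42 = 287 K; P₂ = P₁(V₁/V₂)^n = 17.2 kPa.
For an ideal gas ΔU = nCvΔT with Cv = (3/2)R = 12.5 J/(mol·K).
ΔU = 0.443×12.5×(287−629) = -1890 J.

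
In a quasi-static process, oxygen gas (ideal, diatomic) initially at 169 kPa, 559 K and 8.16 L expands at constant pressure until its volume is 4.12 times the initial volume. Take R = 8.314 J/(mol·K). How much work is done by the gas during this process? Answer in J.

n = P₁V₁/(RT₁) = 169×8.16/(8.314×559) = 0.297 mol.
Isobaric: P stays 169 kPa; V/T = const ⇒ T₂ = 2300 K, V₂ = 33.6 L.
W = PΔV = 169×(33.6−8.16) kPa·L = 4300 J.

4300 J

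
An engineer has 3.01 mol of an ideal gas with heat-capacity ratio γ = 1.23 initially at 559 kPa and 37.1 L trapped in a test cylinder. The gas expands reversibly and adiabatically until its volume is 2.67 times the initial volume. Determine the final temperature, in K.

T₁ = P₁V₁/(nR) = 559×37.1/(3.01×8.314) = 829 K.
Adiabatic: TV^(γ−1) = const ⇒ T₂ = 829×(0.375)^0.230 = 661 K; PV^γ = const ⇒ P₂ = 167 kPa.

661 K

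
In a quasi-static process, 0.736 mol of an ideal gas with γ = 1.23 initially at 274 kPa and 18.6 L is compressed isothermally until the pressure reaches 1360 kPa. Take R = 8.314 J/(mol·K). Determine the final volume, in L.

T₁ = P₁V₁/(nR) = 274×18.6/(0.736×8.314) = 833 K.
Isothermal: T stays 833 K; PV = const ⇒ V₂ = 3.75 L, P₂ = 1360 kPa.

3.75 L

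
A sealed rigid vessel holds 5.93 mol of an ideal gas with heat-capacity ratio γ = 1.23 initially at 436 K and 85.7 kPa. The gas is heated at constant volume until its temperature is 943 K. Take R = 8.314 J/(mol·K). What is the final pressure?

V₁ = nRT₁/P₁ = 5.93×8.314×436/85.7 = 251 L.
Isochoric: V stays 251 L; P/T = const ⇒ T₂ = 943 K, P₂ = 185 kPa.

185 kPa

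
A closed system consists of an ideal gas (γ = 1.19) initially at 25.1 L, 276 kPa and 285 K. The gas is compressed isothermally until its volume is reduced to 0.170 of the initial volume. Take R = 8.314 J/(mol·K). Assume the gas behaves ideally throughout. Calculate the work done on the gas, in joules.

n = P₁V₁/(RT₁) = 276×25.1/(8.314×285) = 2.92 mol.
Isothermal: T stays 285 K; PV = const ⇒ V₂ = 4.27 L, P₂ = 1620 kPa.
W = nRT ln(V₂/V₁) = 2.92×8.314×285×ln(0.170) = -12300 J.
Work done on the gas = −W_by = 12300 J.

12300 J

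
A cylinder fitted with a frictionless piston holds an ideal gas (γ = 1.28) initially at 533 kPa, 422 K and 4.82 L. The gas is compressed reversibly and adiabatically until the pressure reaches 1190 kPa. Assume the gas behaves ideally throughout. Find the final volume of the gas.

2.57 L

Adiabatic: T₂/T₁ = (P₂/P₁)^((γ−1)/γ) ⇒ T₂ = 422×(2.23)^0.219 = 503 K; V₂ = 2.57 L.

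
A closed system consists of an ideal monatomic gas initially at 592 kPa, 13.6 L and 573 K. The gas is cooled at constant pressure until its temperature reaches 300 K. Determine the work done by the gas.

n = P₁V₁/(RT₁) = 592×13.6/(8.314×573) = 1.69 mol.
Isobaric: P stays 592 kPa; V/T = const ⇒ T₂ = 300 K, V₂ = 7.12 L.
W = PΔV = 592×(7.12−13.6) kPa·L = -3840 J.

-3840 J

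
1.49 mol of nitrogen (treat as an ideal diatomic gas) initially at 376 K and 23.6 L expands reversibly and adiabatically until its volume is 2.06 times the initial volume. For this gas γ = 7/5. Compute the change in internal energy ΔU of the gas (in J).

P₁ = nRT₁/V₁ = 1.49×8.314×376/23.6 = 197 kPa.
Adiabatic: TV^(γ−1) = const ⇒ T₂ = 376×(0.485)^0.400 = 282 K; PV^γ = const ⇒ P₂ = 71.8 kPa.
For an ideal gas ΔU = nCvΔT with Cv = (5/2)R = 20.8 J/(mol·K).
ΔU = 1.49×20.8×(282−376) = -2920 J.

-2920 J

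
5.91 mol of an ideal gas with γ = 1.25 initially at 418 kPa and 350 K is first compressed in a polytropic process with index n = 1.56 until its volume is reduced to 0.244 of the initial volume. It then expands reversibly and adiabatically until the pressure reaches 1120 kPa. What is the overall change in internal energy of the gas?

50100 J

V₁ = nRT₁/P₁ = 5.91×8.314×350/418 = 41.1 L.
Step 1 — Polytropic n=1.56: T₂ = T₁(V₁/V₂)^(n−1) = 350×(4.10)^0.56 = 771 K; P₂ = P₁(V₁/V₂)^n = 3770 kPa.
W = (P₁V₁−P₂V₂)/(n−1) = (418×41.1−3770×10.0)/0.56 = -37000 J.
ΔU = nCvΔT = 5.91×33.3×(771−350) = 82800 J.
Q = ΔU + W = 45800 J.
State after step 1: P = 3770 kPa, V = 10.0 L, T = 771 K.
Step 2 — Adiabatic: T₂/T₁ = (P₂/P₁)^((γ−1)/γ) ⇒ T₂ = 771×(0.297)^0.200 = 605 K; V₂ = 26.5 L.
ΔU = nCvΔT = 5.91×33.3×(605−771) = -32700 J.
Q = 0 for an adiabatic process, so W = −ΔU = 32700 J.
Net over both steps: W = -4260 J, Q = 45800 J, ΔU = 50100 J.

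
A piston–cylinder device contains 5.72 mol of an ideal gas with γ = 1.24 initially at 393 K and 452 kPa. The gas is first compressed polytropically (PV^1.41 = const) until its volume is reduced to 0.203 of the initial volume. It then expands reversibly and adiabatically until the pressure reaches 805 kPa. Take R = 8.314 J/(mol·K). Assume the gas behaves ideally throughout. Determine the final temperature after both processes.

V₁ = nRT₁/P₁ = 5.72×8.314×393/452 = 41.3 L.
Step 1 — Polytropic n=1.41: T₂ = T₁(V₁/V₂)^(n−1) = 393×(4.93)^0.41 = 756 K; P₂ = P₁(V₁/V₂)^n = 4280 kPa.
W = (P₁V₁−P₂V₂)/(n−1) = (452×41.3−4280×8.39)/0.41 = -42100 J.
ΔU = nCvΔT = 5.72×34.6×(756−393) = 71900 J.
Q = ΔU + W = 29800 J.
State after step 1: P = 4280 kPa, V = 8.39 L, T = 756 K.
Step 2 — Adiabatic: T₂/T₁ = (P₂/P₁)^((γ−1)/γ) ⇒ T₂ = 756×(0.188)^0.194 = 547 K; V₂ = 32.3 L.
ΔU = nCvΔT = 5.72×34.6×(547−756) = -41400 J.
Q = 0 for an adiabatic process, so W = −ΔU = 41400 J.
Net over both steps: W = -685 J, Q = 29800 J, ΔU = 30500 J.

547 K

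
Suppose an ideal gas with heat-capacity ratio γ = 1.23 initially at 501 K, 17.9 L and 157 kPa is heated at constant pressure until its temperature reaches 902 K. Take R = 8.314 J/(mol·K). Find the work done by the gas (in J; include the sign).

2250 J

n = P₁V₁/(RT₁) = 157×17.9/(8.314×501) = 0.675 mol.
Isobaric: P stays 157 kPa; V/T = const ⇒ T₂ = 902 K, V₂ = 32.2 L.
W = PΔV = 157×(32.2−17.9) kPa·L = 2250 J.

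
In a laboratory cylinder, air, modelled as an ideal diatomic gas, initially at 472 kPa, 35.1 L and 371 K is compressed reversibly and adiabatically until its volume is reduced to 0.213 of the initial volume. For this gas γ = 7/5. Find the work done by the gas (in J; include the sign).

-35500 J

n = P₁V₁/(RT₁) = 472×35.1/(8.314×371) = 5.37 mol.
Adiabatic: TV^(γ−1) = const ⇒ T₂ = 371×(4.69)^0.400 = 689 K; PV^γ = const ⇒ P₂ = 4110 kPa.
ΔU = nCvΔT = 5.37×20.8×(689−371) = 35500 J.
Q = 0 for an adiabatic process, so W = −ΔU = -35500 J.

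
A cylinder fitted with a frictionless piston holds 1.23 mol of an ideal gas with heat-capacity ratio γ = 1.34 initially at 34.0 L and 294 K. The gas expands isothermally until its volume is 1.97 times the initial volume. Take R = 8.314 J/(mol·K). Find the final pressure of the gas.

44.9 kPa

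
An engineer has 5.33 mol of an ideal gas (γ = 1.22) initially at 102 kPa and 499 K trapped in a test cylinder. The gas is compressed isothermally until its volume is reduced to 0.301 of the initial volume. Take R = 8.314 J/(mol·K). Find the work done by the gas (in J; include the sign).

V₁ = nRT₁/P₁ = 5.33×8.314×499/102 = 217 L.
Isothermal: T stays 499 K; PV = const ⇒ V₂ = 65.3 L, P₂ = 339 kPa.
W = nRT ln(V₂/V₁) = 5.33×8.314×499×ln(0.301) = -26500 J.

-26500 J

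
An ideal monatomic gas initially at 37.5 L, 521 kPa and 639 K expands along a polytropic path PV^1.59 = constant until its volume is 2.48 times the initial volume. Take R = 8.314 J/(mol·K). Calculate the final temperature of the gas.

374 K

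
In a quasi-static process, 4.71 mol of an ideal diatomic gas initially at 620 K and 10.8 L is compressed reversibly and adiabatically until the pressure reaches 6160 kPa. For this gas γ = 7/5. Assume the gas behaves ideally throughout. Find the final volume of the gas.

P₁ = nRT₁/V₁ = 4.71×8.314×620/10.8 = 2250 kPa.
Adiabatic: T₂/T₁ = (P₂/P₁)^((γ−1)/γ) ⇒ T₂ = 620×(2.74)^0.286 = 827 K; V₂ = 5.26 L.

5.26 L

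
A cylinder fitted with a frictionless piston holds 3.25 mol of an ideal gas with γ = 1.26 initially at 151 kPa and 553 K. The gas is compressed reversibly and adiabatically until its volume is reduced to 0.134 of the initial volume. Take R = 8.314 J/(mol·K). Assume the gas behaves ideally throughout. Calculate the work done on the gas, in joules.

V₁ = nRT₁/P₁ = 3.25×8.314×553/151 = 99.0 L.
Adiabatic: TV^(γ−1) = const ⇒ T₂ = 553×(7.46)^0.260 = 933 K; PV^γ = const ⇒ P₂ = 1900 kPa.
ΔU = nCvΔT = 3.25×32.0×(933−553) = 39400 J.
Q = 0 for an adiabatic process, so W = −ΔU = -39400 J.
Work done on the gas = −W_by = 39400 J.

39400 J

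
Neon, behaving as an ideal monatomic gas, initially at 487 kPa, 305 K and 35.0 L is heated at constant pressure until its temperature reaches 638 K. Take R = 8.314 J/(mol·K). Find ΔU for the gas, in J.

27900 J

n = P₁V₁/(RT₁) = 487×35.0/(8.314×305) = 6.72 mol.
Isobaric: P stays 487 kPa; V/T = const ⇒ T₂ = 638 K, V₂ = 73.2 L.
For an ideal gas ΔU = nCvΔT with Cv = (3/2)R = 12.5 J/(mol·K).
ΔU = 6.72×12.5×(638−305) = 27900 J.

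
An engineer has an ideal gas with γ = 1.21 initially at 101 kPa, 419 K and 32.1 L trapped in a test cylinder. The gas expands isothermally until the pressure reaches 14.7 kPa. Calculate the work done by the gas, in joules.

n = P₁V₁/(RT₁) = 101×32.1/(8.314×419) = 0.931 mol.
Isothermal: T stays 419 K; PV = const ⇒ V₂ = 221 L, P₂ = 14.7 kPa.
W = nRT ln(V₂/V₁) = 0.931×8.314×419×ln(6.87) = 6250 J.

6250 J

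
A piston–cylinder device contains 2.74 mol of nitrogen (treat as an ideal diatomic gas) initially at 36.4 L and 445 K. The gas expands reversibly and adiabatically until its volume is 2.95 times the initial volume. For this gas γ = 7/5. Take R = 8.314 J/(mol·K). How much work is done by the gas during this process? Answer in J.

P₁ = nRT₁/V₁ = 2.74×8.314×445/36.4 = 278 kPa.
Adiabatic: TV^(γ−1) = const ⇒ T₂ = 445×(0.339)^0.400 = 289 K; PV^γ = const ⇒ P₂ = 61.2 kPa.
ΔU = nCvΔT = 2.74×20.8×(289−445) = -8900 J.
Q = 0 for an adiabatic process, so W = −ΔU = 8900 J.

8900 J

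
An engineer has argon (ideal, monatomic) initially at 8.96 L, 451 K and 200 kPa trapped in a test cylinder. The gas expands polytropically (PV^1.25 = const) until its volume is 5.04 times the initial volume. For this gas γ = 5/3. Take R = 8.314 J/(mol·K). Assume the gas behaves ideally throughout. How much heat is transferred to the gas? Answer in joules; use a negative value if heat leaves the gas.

n = P₁V₁/(RT₁) = 200×8.96/(8.314×451) = 0.478 mol.
Polytropic n=1.25: T₂ = T₁(V₁/V₂)^(n−1) = 451×(0.198)^0.25 = 301 K; P₂ = P₁(V₁/V₂)^n = 26.5 kPa.
W = (P₁V₁−P₂V₂)/(n−1) = (200×8.96−26.5×45.2)/0.25 = 2380 J.
ΔU = nCvΔT = 0.478×12.5×(301−451) = -894 J.
Q = ΔU + W = 1490 J.

1490 J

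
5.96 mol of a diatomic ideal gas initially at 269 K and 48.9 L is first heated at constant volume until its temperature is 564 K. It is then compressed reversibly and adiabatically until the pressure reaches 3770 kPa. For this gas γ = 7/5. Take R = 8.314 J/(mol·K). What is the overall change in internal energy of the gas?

86500 J

P₁ = nRT₁/V₁ = 5.96×8.314×269/48.9 = 273 kPa.
Step 1 — Isochoric: V stays 48.9 L; P/T = const ⇒ T₂ = 564 K, P₂ = 572 kPa.
W = 0 (no volume change).
ΔU = nCvΔT = 5.96×20.8×(564−269) = 36500 J.
Q = ΔU = 36500 J.
State after step 1: P = 572 kPa, V = 48.9 L, T = 564 K.
Step 2 — Adiabatic: T₂/T₁ = (P₂/P₁)^((γ−1)/γ) ⇒ T₂ = 564×(6.60)^0.286 = 967 K; V₂ = 12.7 L.
ΔU = nCvΔT = 5.96×20.8×(967−564) = 49900 J.
Q = 0 for an adiabatic process, so W = −ΔU = -49900 J.
Net over both steps: W = -49900 J, Q = 36500 J, ΔU = 86500 J.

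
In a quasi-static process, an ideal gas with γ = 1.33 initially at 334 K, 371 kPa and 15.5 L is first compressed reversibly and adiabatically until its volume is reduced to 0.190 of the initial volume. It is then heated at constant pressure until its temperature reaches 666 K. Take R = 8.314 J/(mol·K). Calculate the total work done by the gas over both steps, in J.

-11200 J

n = P₁V₁/(RT₁) = 371×15.5/(8.314×334) = 2.07 mol.
Step 1 — Adiabatic: TV^(γ−1) = const ⇒ T₂ = 334×(5.26)^0.330 = 578 K; PV^γ = const ⇒ P₂ = 3380 kPa.
ΔU = nCvΔT = 2.07×25.2×(578−334) = 12700 J.
Q = 0 for an adiabatic process, so W = −ΔU = -12700 J.
State after step 1: P = 3380 kPa, V = 2.94 L, T = 578 K.
Step 2 — Isobaric: P stays 3380 kPa; V/T = const ⇒ T₂ = 666 K, V₂ = 3.39 L.
W = PΔV = 3380×(3.39−2.94) kPa·L = 1520 J.
ΔU = nCvΔT = 2.07×25.2×(666−578) = 4600 J.
Q = ΔU + W = nCpΔT = 6120 J.
Net over both steps: W = -11200 J, Q = 6120 J, ΔU = 17300 J.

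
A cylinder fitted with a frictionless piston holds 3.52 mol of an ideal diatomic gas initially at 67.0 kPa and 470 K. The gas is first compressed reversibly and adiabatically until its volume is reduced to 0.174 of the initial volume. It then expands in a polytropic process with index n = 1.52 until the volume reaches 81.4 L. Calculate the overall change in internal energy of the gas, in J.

V₁ = nRT₁/P₁ = 3.52×8.314×470/67.0 = 205 L.
Step 1 — Adiabatic: TV^(γ−1) = const ⇒ T₂ = 470×(5.75)^0.400 = 946 K; PV^γ = const ⇒ P₂ = 775 kPa.
ΔU = nCvΔT = 3.52×20.8×(946−470) = 34800 J.
Q = 0 for an adiabatic process, so W = −ΔU = -34800 J.
State after step 1: P = 775 kPa, V = 35.7 L, T = 946 K.
Step 2 — Polytropic n=1.52: T₂ = T₁(V₁/V₂)^(n−1) = 946×(0.439)^0.52 = 616 K; P₂ = P₁(V₁/V₂)^n = 222 kPa.
W = (P₁V₁−P₂V₂)/(n−1) = (775×35.7−222×81.4)/0.52 = 18500 J.
ΔU = nCvΔT = 3.52×20.8×(616−946) = -24100 J.
Q = ΔU + W = -5560 J.
Net over both steps: W = -16300 J, Q = -5560 J, ΔU = 10700 J.

10700 J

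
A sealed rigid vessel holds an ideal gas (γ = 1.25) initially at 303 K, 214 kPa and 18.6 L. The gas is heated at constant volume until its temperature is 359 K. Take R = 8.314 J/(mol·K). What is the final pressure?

254 kPa

Isochoric: V stays 18.6 L; P/T = const ⇒ T₂ = 359 K, P₂ = 254 kPa.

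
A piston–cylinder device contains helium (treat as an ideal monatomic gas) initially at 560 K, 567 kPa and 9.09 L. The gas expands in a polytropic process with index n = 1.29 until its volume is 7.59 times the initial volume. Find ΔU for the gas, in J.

-3440 J

n = P₁V₁/(RT₁) = 567×9.09/(8.314×560) = 1.11 mol.
Polytropic n=1.29: T₂ = T₁(V₁/V₂)^(n−1) = 560×(0.132)^0.29 = 311 K; P₂ = P₁(V₁/V₂)^n = 41.5 kPa.
For an ideal gas ΔU = nCvΔT with Cv = (3/2)R = 12.5 J/(mol·K).
ΔU = 1.11×12.5×(311−560) = -3440 J.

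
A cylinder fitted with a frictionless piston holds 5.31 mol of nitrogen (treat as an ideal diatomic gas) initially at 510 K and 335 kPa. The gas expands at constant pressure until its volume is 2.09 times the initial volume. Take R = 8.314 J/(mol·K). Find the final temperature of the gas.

1070 K

V₁ = nRT₁/P₁ = 5.31×8.314×510/335 = 67.2 L.
Isobaric: P stays 335 kPa; V/T = const ⇒ T₂ = 1070 K, V₂ = 140 L.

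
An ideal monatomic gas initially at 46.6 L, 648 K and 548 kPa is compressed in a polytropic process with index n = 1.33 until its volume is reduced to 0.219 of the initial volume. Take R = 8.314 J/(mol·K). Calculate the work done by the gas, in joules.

-50300 J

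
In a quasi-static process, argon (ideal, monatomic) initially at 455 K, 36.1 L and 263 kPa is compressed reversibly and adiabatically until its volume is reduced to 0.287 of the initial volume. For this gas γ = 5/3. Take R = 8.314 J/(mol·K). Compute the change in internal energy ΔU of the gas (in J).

18500 J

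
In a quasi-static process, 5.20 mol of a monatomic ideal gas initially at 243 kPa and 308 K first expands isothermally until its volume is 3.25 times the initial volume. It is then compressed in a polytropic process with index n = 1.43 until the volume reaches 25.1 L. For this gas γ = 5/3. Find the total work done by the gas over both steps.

-25300 J

V₁ = nRT₁/P₁ = 5.20×8.314×308/243 = 54.8 L.
Step 1 — Isothermal: T stays 308 K; PV = const ⇒ V₂ = 178 L, P₂ = 74.8 kPa.
ΔU = 0 (ideal gas, T constant).
W = nRT ln(V₂/V₁) = 5.20×8.314×308×ln(3.25) = 15700 J.
Q = ΔU + W = 15700 J.
State after step 1: P = 74.8 kPa, V = 178 L, T = 308 K.
Step 2 — Polytropic n=1.43: T₂ = T₁(V₁/V₂)^(n−1) = 308×(7.10)^0.43 = 715 K; P₂ = P₁(V₁/V₂)^n = 1230 kPa.
W = (P₁V₁−P₂V₂)/(n−1) = (74.8×178−1230×25.1)/0.43 = -40900 J.
ΔU = nCvΔT = 5.20×12.5×(715−308) = 26400 J.
Q = ΔU + W = -14500 J.
Net over both steps: W = -25300 J, Q = 1160 J, ΔU = 26400 J.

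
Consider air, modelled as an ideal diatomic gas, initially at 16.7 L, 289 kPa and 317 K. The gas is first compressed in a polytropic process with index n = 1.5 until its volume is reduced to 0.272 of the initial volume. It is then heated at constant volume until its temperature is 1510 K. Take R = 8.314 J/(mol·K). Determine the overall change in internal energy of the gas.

45400 J

n = P₁V₁/(RT₁) = 289×16.7/(8.314×317) = 1.83 mol.
Step 1 — Polytropic n=1.5: T₂ = T₁(V₁/V₂)^(n−1) = 317×(3.68)^0.50 = 608 K; P₂ = P₁(V₁/V₂)^n = 2040 kPa.
W = (P₁V₁−P₂V₂)/(n−1) = (289×16.7−2040×4.54)/0.50 = -8860 J.
ΔU = nCvΔT = 1.83×20.8×(608−317) = 11100 J.
Q = ΔU + W = 2210 J.
State after step 1: P = 2040 kPa, V = 4.54 L, T = 608 K.
Step 2 — Isochoric: V stays 4.54 L; P/T = const ⇒ T₂ = 1510 K, P₂ = 5060 kPa.
W = 0 (no volume change).
ΔU = nCvΔT = 1.83×20.8×(1510−608) = 34300 J.
Q = ΔU = 34300 J.
Net over both steps: W = -8860 J, Q = 36600 J, ΔU = 45400 J.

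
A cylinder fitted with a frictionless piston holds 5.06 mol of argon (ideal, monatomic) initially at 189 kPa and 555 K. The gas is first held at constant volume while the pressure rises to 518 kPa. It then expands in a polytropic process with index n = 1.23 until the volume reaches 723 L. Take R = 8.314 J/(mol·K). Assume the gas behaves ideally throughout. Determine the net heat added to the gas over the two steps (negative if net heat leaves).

122000 J

V₁ = nRT₁/P₁ = 5.06×8.314×555/189 = 124 L.
Step 1 — Isochoric: V stays 124 L; P/T = const ⇒ T₂ = 1520 K, P₂ = 518 kPa.
W = 0 (no volume change).
ΔU = nCvΔT = 5.06×12.5×(1520−555) = 61000 J.
Q = ΔU = 61000 J.
State after step 1: P = 518 kPa, V = 124 L, T = 1520 K.
Step 2 — Polytropic n=1.23: T₂ = T₁(V₁/V₂)^(n−1) = 1520×(0.171)^0.23 = 1010 K; P₂ = P₁(V₁/V₂)^n = 59.0 kPa.
W = (P₁V₁−P₂V₂)/(n−1) = (518×124−59.0×723)/0.23 = 92900 J.
ΔU = nCvΔT = 5.06×12.5×(1010−1520) = -32100 J.
Q = ΔU + W = 60900 J.
Net over both steps: W = 92900 J, Q = 122000 J, ΔU = 28900 J.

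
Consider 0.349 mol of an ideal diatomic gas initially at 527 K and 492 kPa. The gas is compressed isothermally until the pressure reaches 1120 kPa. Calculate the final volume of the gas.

1.37 L

V₁ = nRT₁/P₁ = 0.349×8.314×527/492 = 3.11 L.
Isothermal: T stays 527 K; PV = const ⇒ V₂ = 1.37 L, P₂ = 1120 kPa.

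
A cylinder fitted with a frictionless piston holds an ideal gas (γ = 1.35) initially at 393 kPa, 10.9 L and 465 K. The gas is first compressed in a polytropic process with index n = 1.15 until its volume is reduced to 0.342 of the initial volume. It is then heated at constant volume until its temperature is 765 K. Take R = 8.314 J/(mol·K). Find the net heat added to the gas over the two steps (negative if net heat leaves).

2910 J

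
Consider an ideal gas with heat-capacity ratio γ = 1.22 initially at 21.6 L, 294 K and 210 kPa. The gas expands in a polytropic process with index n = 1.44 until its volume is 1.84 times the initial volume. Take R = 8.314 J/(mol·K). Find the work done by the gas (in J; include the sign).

n = P₁V₁/(RT₁) = 210×21.6/(8.314×294) = 1.86 mol.
Polytropic n=1.44: T₂ = T₁(V₁/V₂)^(n−1) = 294×(0.543)^0.44 = 225 K; P₂ = P₁(V₁/V₂)^n = 87.3 kPa.
W = (P₁V₁−P₂V₂)/(n−1) = (210×21.6−87.3×39.7)/0.44 = 2430 J.

2430 J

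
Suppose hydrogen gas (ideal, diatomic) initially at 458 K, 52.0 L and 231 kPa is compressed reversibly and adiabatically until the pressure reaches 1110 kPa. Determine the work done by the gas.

-17000 J

n = P₁V₁/(RT₁) = 231×52.0/(8.314×458) = 3.15 mol.
Adiabatic: T₂/T₁ = (P₂/P₁)^((γ−1)/γ) ⇒ T₂ = 458×(4.81)^0.286 = 717 K; V₂ = 16.9 L.
ΔU = nCvΔT = 3.15×20.8×(717−458) = 17000 J.
Q = 0 for an adiabatic process, so W = −ΔU = -17000 J.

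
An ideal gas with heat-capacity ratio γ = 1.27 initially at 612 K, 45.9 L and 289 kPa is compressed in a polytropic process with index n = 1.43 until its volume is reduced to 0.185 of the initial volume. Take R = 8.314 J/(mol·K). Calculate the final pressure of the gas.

3230 kPa

Polytropic n=1.43: T₂ = T₁(V₁/V₂)^(n−1) = 612×(5.41)^0.43 = 1260 K; P₂ = P₁(V₁/V₂)^n = 3230 kPa.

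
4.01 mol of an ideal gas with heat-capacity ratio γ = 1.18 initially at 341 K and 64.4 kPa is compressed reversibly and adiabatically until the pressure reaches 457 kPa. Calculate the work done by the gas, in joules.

-22000 J

V₁ = nRT₁/P₁ = 4.01×8.314×341/64.4 = 177 L.
Adiabatic: T₂/T₁ = (P₂/P₁)^((γ−1)/γ) ⇒ T₂ = 341×(7.10)^0.153 = 460 K; V₂ = 33.5 L.
ΔU = nCvΔT = 4.01×46.2×(460−341) = 22000 J.
Q = 0 for an adiabatic process, so W = −ΔU = -22000 J.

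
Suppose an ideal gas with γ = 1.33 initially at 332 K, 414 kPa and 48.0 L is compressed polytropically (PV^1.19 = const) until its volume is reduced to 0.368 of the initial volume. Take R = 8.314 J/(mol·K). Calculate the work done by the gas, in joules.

-21900 J

n = P₁V₁/(RT₁) = 414×48.0/(8.314×332) = 7.20 mol.
Polytropic n=1.19: T₂ = T₁(V₁/V₂)^(n−1) = 332×(2.72)^0.19 = 401 K; P₂ = P₁(V₁/V₂)^n = 1360 kPa.
W = (P₁V₁−P₂V₂)/(n−1) = (414×48.0−1360×17.7)/0.19 = -21900 J.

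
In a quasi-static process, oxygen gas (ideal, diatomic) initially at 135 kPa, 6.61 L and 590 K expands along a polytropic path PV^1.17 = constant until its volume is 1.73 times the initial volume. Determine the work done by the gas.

467 J

n = P₁V₁/(RT₁) = 135×6.61/(8.314×590) = 0.182 mol.
Polytropic n=1.17: T₂ = T₁(V₁/V₂)^(n−1) = 590×(0.578)^0.17 = 538 K; P₂ = P₁(V₁/V₂)^n = 71.1 kPa.
W = (P₁V₁−P₂V₂)/(n−1) = (135×6.61−71.1×11.4)/0.17 = 467 J.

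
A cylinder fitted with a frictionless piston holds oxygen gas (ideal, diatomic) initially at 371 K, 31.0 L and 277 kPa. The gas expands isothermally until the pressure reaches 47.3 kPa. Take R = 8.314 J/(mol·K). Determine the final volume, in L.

182 L

Isothermal: T stays 371 K; PV = const ⇒ V₂ = 182 L, P₂ = 47.3 kPa.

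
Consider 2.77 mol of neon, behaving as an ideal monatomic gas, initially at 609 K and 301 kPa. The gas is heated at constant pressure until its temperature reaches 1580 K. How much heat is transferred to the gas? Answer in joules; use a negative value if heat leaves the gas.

55900 J

V₁ = nRT₁/P₁ = 2.77×8.314×609/301 = 46.6 L.
Isobaric: P stays 301 kPa; V/T = const ⇒ T₂ = 1580 K, V₂ = 121 L.
W = PΔV = 301×(121−46.6) kPa·L = 22400 J.
ΔU = nCvΔT = 2.77×12.5×(1580−609) = 33500 J.
Q = ΔU + W = nCpΔT = 55900 J.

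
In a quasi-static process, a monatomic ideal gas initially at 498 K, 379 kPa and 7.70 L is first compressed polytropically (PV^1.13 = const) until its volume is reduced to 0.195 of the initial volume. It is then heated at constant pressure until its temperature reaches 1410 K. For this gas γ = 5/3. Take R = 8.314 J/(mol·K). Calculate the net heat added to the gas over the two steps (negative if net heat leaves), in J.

n = P₁V₁/(RT₁) = 379×7.70/(8.314×498) = 0.705 mol.
Step 1 — Polytropic n=1.13: T₂ = T₁(V₁/V₂)^(n−1) = 498×(5.13)^0.13 = 616 K; P₂ = P₁(V₁/V₂)^n = 2400 kPa.
W = (P₁V₁−P₂V₂)/(n−1) = (379×7.70−2400×1.50)/0.13 = -5320 J.
ΔU = nCvΔT = 0.705×12.5×(616−498) = 1040 J.
Q = ΔU + W = -4280 J.
State after step 1: P = 2400 kPa, V = 1.50 L, T = 616 K.
Step 2 — Isobaric: P stays 2400 kPa; V/T = const ⇒ T₂ = 1410 K, V₂ = 3.44 L.
W = PΔV = 2400×(3.44−1.50) kPa·L = 4650 J.
ΔU = nCvΔT = 0.705×12.5×(1410−616) = 6980 J.
Q = ΔU + W = nCpΔT = 11600 J.
Net over both steps: W = -662 J, Q = 7350 J, ΔU = 8020 J.

7350 J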